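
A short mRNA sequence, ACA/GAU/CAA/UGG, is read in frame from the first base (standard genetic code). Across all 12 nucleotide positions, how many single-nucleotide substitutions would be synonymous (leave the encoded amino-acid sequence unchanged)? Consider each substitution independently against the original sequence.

Codon 1 (ACA, Thr): 3 synonymous substitutions.
Codon 2 (GAU, Asp): 1 synonymous substitution.
Codon 3 (CAA, Gln): 1 synonymous substitution.
Codon 4 (UGG, Trp): 0 synonymous substitutions.
Total: 3 + 1 + 1 + 0 = 5.

5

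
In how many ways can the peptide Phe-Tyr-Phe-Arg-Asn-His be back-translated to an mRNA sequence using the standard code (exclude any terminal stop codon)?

192

Phe: 2 codons.
Tyr: 2 codons.
Phe: 2 codons.
Arg: 6 codons.
Asn: 2 codons.
His: 2 codons.
2 × 2 × 2 × 6 × 2 × 2 = 192.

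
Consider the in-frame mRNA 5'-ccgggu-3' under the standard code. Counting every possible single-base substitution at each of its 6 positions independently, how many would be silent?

6

Codon 1 (CCG, Pro): 3 synonymous substitutions.
Codon 2 (GGU, Gly): 3 synonymous substitutions.
Total: 3 + 3 = 6.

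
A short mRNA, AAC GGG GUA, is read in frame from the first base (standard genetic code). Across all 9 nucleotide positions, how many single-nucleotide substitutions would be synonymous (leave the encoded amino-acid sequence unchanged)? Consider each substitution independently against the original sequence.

7

Codon 1 (AAC, Asn): 1 synonymous substitution.
Codon 2 (GGG, Gly): 3 synonymous substitutions.
Codon 3 (GUA, Val): 3 synonymous substitutions.
Total: 1 + 3 + 3 = 7.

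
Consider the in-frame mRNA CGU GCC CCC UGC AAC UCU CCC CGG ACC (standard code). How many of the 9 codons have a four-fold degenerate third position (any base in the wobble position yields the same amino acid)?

7

Codon 1 CGU (Arg): third position 4-fold.
Codon 2 GCC (Ala): third position 4-fold.
Codon 3 CCC (Pro): third position 4-fold.
Codon 4 UGC (Cys): third position 2-fold.
Codon 5 AAC (Asn): third position 2-fold.
Codon 6 UCU (Ser): third position 4-fold.
Codon 7 CCC (Pro): third position 4-fold.
Codon 8 CGG (Arg): third position 4-fold.
Codon 9 ACC (Thr): third position 4-fold.
Four-fold degenerate third positions: 7.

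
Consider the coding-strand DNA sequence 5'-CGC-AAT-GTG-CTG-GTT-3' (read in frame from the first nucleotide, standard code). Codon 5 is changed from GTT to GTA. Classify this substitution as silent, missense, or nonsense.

silent

Position 15 falls in codon 5: GTT → Val.
After the substitution the codon is GTA → Val.
Both encode Val, so the change is synonymous.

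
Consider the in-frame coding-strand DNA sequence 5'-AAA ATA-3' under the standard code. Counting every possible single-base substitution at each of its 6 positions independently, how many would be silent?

3

Codon 1 (AAA, Lys): 1 synonymous substitution.
Codon 2 (ATA, Ile): 2 synonymous substitutions.
Total: 1 + 2 = 3.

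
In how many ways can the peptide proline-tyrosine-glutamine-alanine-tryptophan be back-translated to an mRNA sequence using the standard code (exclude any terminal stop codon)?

Pro: 4 codons.
Tyr: 2 codons.
Gln: 2 codons.
Ala: 4 codons.
Trp: 1 codon.
4 × 2 × 2 × 4 × 1 = 64.

64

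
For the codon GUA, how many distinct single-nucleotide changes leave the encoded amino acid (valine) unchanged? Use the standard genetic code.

Position 1: none → 0 synonymous.
Position 2: none → 0 synonymous.
Position 3: GUU, GUC, GUG → 3 synonymous.
Total: 0 + 0 + 3 = 3.

3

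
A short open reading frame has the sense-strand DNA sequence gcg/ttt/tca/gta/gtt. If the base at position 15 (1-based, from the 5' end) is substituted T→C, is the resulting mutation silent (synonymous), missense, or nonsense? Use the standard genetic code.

Position 15 falls in codon 5: GTT → Val.
After the substitution the codon is GTC → Val.
Both encode Val, so the change is synonymous.

silent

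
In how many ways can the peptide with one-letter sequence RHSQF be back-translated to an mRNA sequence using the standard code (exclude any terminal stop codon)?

Arg: 6 codons.
His: 2 codons.
Ser: 6 codons.
Gln: 2 codons.
Phe: 2 codons.
6 × 2 × 6 × 2 × 2 = 288.

288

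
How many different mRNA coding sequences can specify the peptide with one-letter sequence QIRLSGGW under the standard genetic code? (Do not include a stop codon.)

20736

Gln: 2 codons.
Ile: 3 codons.
Arg: 6 codons.
Leu: 6 codons.
Ser: 6 codons.
Gly: 4 codons.
Gly: 4 codons.
Trp: 1 codon.
2 × 3 × 6 × 6 × 6 × 4 × 4 × 1 = 20736.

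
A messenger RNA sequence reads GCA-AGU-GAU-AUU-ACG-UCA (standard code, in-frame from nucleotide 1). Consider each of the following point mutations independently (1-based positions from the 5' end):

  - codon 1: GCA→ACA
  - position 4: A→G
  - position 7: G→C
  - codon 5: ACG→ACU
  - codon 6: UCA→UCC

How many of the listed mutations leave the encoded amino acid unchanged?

2

Codon 1: GCA (Ala) → ACA (Thr) — missense.
Codon 2: AGU (Ser) → GGU (Gly) — missense.
Codon 3: GAU (Asp) → CAU (His) — missense.
Codon 5: ACG (Thr) → ACU (Thr) — synonymous.
Codon 6: UCA (Ser) → UCC (Ser) — synonymous.
Synonymous: 2 of 5.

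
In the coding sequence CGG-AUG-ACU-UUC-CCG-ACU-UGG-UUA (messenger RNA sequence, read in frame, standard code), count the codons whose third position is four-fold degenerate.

4

Codon 1 CGG (Arg): third position 4-fold.
Codon 2 AUG (Met): third position 1-fold.
Codon 3 ACU (Thr): third position 4-fold.
Codon 4 UUC (Phe): third position 2-fold.
Codon 5 CCG (Pro): third position 4-fold.
Codon 6 ACU (Thr): third position 4-fold.
Codon 7 UGG (Trp): third position 1-fold.
Codon 8 UUA (Leu): third position 2-fold.
Four-fold degenerate third positions: 4.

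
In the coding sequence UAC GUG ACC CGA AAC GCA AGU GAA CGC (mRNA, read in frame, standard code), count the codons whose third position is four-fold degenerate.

Codon 1 UAC (Tyr): third position 2-fold.
Codon 2 GUG (Val): third position 4-fold.
Codon 3 ACC (Thr): third position 4-fold.
Codon 4 CGA (Arg): third position 4-fold.
Codon 5 AAC (Asn): third position 2-fold.
Codon 6 GCA (Ala): third position 4-fold.
Codon 7 AGU (Ser): third position 2-fold.
Codon 8 GAA (Glu): third position 2-fold.
Codon 9 CGC (Arg): third position 4-fold.
Four-fold degenerate third positions: 5.

5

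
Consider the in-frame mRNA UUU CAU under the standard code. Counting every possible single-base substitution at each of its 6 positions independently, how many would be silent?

Codon 1 (UUU, Phe): 1 synonymous substitution.
Codon 2 (CAU, His): 1 synonymous substitution.
Total: 1 + 1 = 2.

2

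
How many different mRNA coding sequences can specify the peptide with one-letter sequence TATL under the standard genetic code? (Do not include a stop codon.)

Thr: 4 codons.
Ala: 4 codons.
Thr: 4 codons.
Leu: 6 codons.
4 × 4 × 4 × 6 = 384.

384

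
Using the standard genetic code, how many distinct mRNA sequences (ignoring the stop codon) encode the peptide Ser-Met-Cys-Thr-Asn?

96

Ser: 6 codons.
Met: 1 codon.
Cys: 2 codons.
Thr: 4 codons.
Asn: 2 codons.
6 × 1 × 2 × 4 × 2 = 96.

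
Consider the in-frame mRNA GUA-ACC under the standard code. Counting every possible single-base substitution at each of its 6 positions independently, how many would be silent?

6

Codon 1 (GUA, Val): 3 synonymous substitutions.
Codon 2 (ACC, Thr): 3 synonymous substitutions.
Total: 3 + 3 = 6.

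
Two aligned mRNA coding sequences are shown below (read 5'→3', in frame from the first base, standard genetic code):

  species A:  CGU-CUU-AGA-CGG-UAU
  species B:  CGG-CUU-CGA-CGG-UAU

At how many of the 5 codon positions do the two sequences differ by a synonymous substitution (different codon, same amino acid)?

Codon 1: CGU Arg / CGG Arg — synonymous.
Codon 2: CUU Leu / CUU Leu — identical.
Codon 3: AGA Arg / CGA Arg — synonymous.
Codon 4: CGG Arg / CGG Arg — identical.
Codon 5: UAU Tyr / UAU Tyr — identical.
Synonymous differences: 2.

2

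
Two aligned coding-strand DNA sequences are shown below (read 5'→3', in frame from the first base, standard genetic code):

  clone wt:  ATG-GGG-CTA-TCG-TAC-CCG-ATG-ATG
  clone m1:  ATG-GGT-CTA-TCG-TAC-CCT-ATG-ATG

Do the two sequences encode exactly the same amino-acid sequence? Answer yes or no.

Codon 1: ATG Met / ATG Met — identical.
Codon 2: GGG Gly / GGT Gly — synonymous.
Codon 3: CTA Leu / CTA Leu — identical.
Codon 4: TCG Ser / TCG Ser — identical.
Codon 5: TAC Tyr / TAC Tyr — identical.
Codon 6: CCG Pro / CCT Pro — synonymous.
Codon 7: ATG Met / ATG Met — identical.
Codon 8: ATG Met / ATG Met — identical.
Nonsynonymous differences: 0 → same protein.

yes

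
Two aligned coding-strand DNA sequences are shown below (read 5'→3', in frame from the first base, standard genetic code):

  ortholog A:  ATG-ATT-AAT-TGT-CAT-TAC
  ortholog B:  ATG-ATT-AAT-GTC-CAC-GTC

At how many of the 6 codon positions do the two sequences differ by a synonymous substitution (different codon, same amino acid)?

Codon 1: ATG Met / ATG Met — identical.
Codon 2: ATT Ile / ATT Ile — identical.
Codon 3: AAT Asn / AAT Asn — identical.
Codon 4: TGT Cys / GTC Val — nonsynonymous.
Codon 5: CAT His / CAC His — synonymous.
Codon 6: TAC Tyr / GTC Val — nonsynonymous.
Synonymous differences: 1.

1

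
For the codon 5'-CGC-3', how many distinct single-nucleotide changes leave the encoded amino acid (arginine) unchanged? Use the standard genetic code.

3

Position 1: none → 0 synonymous.
Position 2: none → 0 synonymous.
Position 3: CGU, CGA, CGG → 3 synonymous.
Total: 0 + 0 + 3 = 3.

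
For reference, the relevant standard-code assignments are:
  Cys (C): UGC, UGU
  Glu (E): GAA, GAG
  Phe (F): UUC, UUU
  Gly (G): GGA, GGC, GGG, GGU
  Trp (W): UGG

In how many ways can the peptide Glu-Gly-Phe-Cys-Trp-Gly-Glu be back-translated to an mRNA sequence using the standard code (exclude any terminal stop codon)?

256

Glu: 2 codons.
Gly: 4 codons.
Phe: 2 codons.
Cys: 2 codons.
Trp: 1 codon.
Gly: 4 codons.
Glu: 2 codons.
2 × 4 × 2 × 2 × 1 × 4 × 2 = 256.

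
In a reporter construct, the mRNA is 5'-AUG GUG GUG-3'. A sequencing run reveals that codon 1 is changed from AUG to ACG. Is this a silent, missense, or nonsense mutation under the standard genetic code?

Position 2 falls in codon 1: AUG → Met.
After the substitution the codon is ACG → Thr.
Met ≠ Thr, so this is a missense mutation.

missense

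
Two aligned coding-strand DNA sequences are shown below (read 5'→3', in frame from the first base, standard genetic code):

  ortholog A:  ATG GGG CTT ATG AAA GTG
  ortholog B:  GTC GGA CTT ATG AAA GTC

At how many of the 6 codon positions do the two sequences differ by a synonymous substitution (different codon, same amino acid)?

2

Codon 1: ATG Met / GTC Val — nonsynonymous.
Codon 2: GGG Gly / GGA Gly — synonymous.
Codon 3: CTT Leu / CTT Leu — identical.
Codon 4: ATG Met / ATG Met — identical.
Codon 5: AAA Lys / AAA Lys — identical.
Codon 6: GTG Val / GTC Val — synonymous.
Synonymous differences: 2.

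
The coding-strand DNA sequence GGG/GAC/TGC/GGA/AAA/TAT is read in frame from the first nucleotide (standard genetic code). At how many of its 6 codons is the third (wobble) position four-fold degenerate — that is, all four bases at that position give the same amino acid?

2

Codon 1 GGG (Gly): third position 4-fold.
Codon 2 GAC (Asp): third position 2-fold.
Codon 3 TGC (Cys): third position 2-fold.
Codon 4 GGA (Gly): third position 4-fold.
Codon 5 AAA (Lys): third position 2-fold.
Codon 6 TAT (Tyr): third position 2-fold.
Four-fold degenerate third positions: 2.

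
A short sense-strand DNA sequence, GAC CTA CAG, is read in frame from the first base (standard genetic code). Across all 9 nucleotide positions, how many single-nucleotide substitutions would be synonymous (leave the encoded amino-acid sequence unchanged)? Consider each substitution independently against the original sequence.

Codon 1 (GAC, Asp): 1 synonymous substitution.
Codon 2 (CTA, Leu): 4 synonymous substitutions.
Codon 3 (CAG, Gln): 1 synonymous substitution.
Total: 1 + 4 + 1 = 6.

6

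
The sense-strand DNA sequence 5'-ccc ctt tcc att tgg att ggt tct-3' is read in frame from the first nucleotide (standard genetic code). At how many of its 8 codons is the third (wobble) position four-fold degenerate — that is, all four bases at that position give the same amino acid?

Codon 1 CCC (Pro): third position 4-fold.
Codon 2 CTT (Leu): third position 4-fold.
Codon 3 TCC (Ser): third position 4-fold.
Codon 4 ATT (Ile): third position 3-fold.
Codon 5 TGG (Trp): third position 1-fold.
Codon 6 ATT (Ile): third position 3-fold.
Codon 7 GGT (Gly): third position 4-fold.
Codon 8 TCT (Ser): third position 4-fold.
Four-fold degenerate third positions: 5.

5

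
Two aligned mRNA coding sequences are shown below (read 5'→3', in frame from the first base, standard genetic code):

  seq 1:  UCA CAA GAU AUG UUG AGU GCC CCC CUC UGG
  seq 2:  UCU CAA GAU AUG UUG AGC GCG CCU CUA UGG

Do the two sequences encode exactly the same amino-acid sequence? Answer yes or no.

yes

Codon 1: UCA Ser / UCU Ser — synonymous.
Codon 2: CAA Gln / CAA Gln — identical.
Codon 3: GAU Asp / GAU Asp — identical.
Codon 4: AUG Met / AUG Met — identical.
Codon 5: UUG Leu / UUG Leu — identical.
Codon 6: AGU Ser / AGC Ser — synonymous.
Codon 7: GCC Ala / GCG Ala — synonymous.
Codon 8: CCC Pro / CCU Pro — synonymous.
Codon 9: CUC Leu / CUA Leu — synonymous.
Codon 10: UGG Trp / UGG Trp — identical.
Nonsynonymous differences: 0 → same protein.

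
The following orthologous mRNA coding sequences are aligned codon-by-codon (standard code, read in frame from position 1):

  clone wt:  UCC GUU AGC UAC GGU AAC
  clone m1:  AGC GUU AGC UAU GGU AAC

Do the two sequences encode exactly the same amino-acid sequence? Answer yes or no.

Codon 1: UCC Ser / AGC Ser — synonymous.
Codon 2: GUU Val / GUU Val — identical.
Codon 3: AGC Ser / AGC Ser — identical.
Codon 4: UAC Tyr / UAU Tyr — synonymous.
Codon 5: GGU Gly / GGU Gly — identical.
Codon 6: AAC Asn / AAC Asn — identical.
Nonsynonymous differences: 0 → same protein.

yes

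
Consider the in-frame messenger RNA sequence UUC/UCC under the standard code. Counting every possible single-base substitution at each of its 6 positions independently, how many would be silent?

4

Codon 1 (UUC, Phe): 1 synonymous substitution.
Codon 2 (UCC, Ser): 3 synonymous substitutions.
Total: 1 + 3 = 4.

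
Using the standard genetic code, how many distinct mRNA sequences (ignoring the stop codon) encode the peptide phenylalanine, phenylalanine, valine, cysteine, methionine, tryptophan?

Phe: 2 codons.
Phe: 2 codons.
Val: 4 codons.
Cys: 2 codons.
Met: 1 codon.
Trp: 1 codon.
2 × 2 × 4 × 2 × 1 × 1 = 32.

32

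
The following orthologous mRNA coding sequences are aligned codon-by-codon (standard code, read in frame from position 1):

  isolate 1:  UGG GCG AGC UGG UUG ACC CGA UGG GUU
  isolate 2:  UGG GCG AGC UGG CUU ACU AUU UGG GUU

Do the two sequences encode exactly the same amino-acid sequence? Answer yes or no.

Codon 1: UGG Trp / UGG Trp — identical.
Codon 2: GCG Ala / GCG Ala — identical.
Codon 3: AGC Ser / AGC Ser — identical.
Codon 4: UGG Trp / UGG Trp — identical.
Codon 5: UUG Leu / CUU Leu — synonymous.
Codon 6: ACC Thr / ACU Thr — synonymous.
Codon 7: CGA Arg / AUU Ile — nonsynonymous.
Codon 8: UGG Trp / UGG Trp — identical.
Codon 9: GUU Val / GUU Val — identical.
Nonsynonymous differences: 1 → different protein.

no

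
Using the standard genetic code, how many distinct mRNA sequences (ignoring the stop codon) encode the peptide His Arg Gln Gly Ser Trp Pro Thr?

9216

His: 2 codons.
Arg: 6 codons.
Gln: 2 codons.
Gly: 4 codons.
Ser: 6 codons.
Trp: 1 codon.
Pro: 4 codons.
Thr: 4 codons.
2 × 6 × 2 × 4 × 6 × 1 × 4 × 4 = 9216.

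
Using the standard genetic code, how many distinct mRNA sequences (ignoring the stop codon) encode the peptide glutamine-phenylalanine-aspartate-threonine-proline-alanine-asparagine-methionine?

Gln: 2 codons.
Phe: 2 codons.
Asp: 2 codons.
Thr: 4 codons.
Pro: 4 codons.
Ala: 4 codons.
Asn: 2 codons.
Met: 1 codon.
2 × 2 × 2 × 4 × 4 × 4 × 2 × 1 = 1024.

1024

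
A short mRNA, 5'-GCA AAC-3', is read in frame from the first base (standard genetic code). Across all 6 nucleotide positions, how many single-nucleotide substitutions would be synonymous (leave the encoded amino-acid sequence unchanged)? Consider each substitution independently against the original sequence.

4

Codon 1 (GCA, Ala): 3 synonymous substitutions.
Codon 2 (AAC, Asn): 1 synonymous substitution.
Total: 3 + 1 = 4.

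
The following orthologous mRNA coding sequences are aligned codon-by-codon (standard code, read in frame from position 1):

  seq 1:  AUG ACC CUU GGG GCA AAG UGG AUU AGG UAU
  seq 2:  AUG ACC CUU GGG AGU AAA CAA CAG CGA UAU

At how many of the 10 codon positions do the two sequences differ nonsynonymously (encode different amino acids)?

3

Codon 1: AUG Met / AUG Met — identical.
Codon 2: ACC Thr / ACC Thr — identical.
Codon 3: CUU Leu / CUU Leu — identical.
Codon 4: GGG Gly / GGG Gly — identical.
Codon 5: GCA Ala / AGU Ser — nonsynonymous.
Codon 6: AAG Lys / AAA Lys — synonymous.
Codon 7: UGG Trp / CAA Gln — nonsynonymous.
Codon 8: AUU Ile / CAG Gln — nonsynonymous.
Codon 9: AGG Arg / CGA Arg — synonymous.
Codon 10: UAU Tyr / UAU Tyr — identical.
Nonsynonymous differences: 3.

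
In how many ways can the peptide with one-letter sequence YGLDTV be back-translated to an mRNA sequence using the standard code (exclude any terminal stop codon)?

1536

Tyr: 2 codons.
Gly: 4 codons.
Leu: 6 codons.
Asp: 2 codons.
Thr: 4 codons.
Val: 4 codons.
2 × 4 × 6 × 2 × 4 × 4 = 1536.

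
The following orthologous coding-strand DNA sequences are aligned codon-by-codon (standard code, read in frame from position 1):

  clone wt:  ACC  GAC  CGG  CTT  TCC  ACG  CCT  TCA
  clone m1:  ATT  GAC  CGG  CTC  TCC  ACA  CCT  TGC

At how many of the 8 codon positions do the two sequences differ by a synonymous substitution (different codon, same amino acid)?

Codon 1: ACC Thr / ATT Ile — nonsynonymous.
Codon 2: GAC Asp / GAC Asp — identical.
Codon 3: CGG Arg / CGG Arg — identical.
Codon 4: CTT Leu / CTC Leu — synonymous.
Codon 5: TCC Ser / TCC Ser — identical.
Codon 6: ACG Thr / ACA Thr — synonymous.
Codon 7: CCT Pro / CCT Pro — identical.
Codon 8: TCA Ser / TGC Cys — nonsynonymous.
Synonymous differences: 2.

2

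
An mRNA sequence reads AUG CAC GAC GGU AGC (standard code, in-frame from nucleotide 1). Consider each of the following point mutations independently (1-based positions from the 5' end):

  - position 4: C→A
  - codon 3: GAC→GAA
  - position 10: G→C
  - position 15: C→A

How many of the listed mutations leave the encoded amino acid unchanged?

0

Codon 2: CAC (His) → AAC (Asn) — missense.
Codon 3: GAC (Asp) → GAA (Glu) — missense.
Codon 4: GGU (Gly) → CGU (Arg) — missense.
Codon 5: AGC (Ser) → AGA (Arg) — missense.
Synonymous: 0 of 4.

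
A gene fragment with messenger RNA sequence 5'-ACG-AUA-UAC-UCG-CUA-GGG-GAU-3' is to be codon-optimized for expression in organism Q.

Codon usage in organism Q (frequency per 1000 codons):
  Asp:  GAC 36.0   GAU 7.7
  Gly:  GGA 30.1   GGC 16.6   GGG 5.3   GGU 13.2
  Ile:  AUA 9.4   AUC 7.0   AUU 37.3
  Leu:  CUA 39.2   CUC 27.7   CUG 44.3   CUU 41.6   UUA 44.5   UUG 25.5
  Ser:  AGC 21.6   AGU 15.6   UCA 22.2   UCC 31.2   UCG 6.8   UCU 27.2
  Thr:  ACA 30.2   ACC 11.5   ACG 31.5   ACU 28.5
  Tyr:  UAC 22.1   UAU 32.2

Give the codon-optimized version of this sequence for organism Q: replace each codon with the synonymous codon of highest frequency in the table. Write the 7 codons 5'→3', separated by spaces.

Codon 1 (Thr): best is ACG at 31.5.
Codon 2 (Ile): best is AUU at 37.3.
Codon 3 (Tyr): best is UAU at 32.2.
Codon 4 (Ser): best is UCC at 31.2.
Codon 5 (Leu): best is UUA at 44.5.
Codon 6 (Gly): best is GGA at 30.1.
Codon 7 (Asp): best is GAC at 36.0.

ACG AUU UAU UCC UUA GGA GAC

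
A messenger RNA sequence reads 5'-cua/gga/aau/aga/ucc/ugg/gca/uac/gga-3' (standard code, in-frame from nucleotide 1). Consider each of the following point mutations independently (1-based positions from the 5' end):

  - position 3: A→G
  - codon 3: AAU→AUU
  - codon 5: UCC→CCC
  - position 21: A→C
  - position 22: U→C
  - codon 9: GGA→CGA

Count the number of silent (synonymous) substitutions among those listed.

2

Codon 1: CUA (Leu) → CUG (Leu) — synonymous.
Codon 3: AAU (Asn) → AUU (Ile) — missense.
Codon 5: UCC (Ser) → CCC (Pro) — missense.
Codon 7: GCA (Ala) → GCC (Ala) — synonymous.
Codon 8: UAC (Tyr) → CAC (His) — missense.
Codon 9: GGA (Gly) → CGA (Arg) — missense.
Synonymous: 2 of 6.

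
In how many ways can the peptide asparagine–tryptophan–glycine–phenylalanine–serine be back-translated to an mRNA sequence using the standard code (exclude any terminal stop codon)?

96

Asn: 2 codons.
Trp: 1 codon.
Gly: 4 codons.
Phe: 2 codons.
Ser: 6 codons.
2 × 1 × 4 × 2 × 6 = 96.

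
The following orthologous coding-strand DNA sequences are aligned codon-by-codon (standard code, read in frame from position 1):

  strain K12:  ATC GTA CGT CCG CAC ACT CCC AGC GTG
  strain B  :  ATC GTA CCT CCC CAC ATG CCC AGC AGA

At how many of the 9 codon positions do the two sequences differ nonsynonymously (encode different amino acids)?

3

Codon 1: ATC Ile / ATC Ile — identical.
Codon 2: GTA Val / GTA Val — identical.
Codon 3: CGT Arg / CCT Pro — nonsynonymous.
Codon 4: CCG Pro / CCC Pro — synonymous.
Codon 5: CAC His / CAC His — identical.
Codon 6: ACT Thr / ATG Met — nonsynonymous.
Codon 7: CCC Pro / CCC Pro — identical.
Codon 8: AGC Ser / AGC Ser — identical.
Codon 9: GTG Val / AGA Arg — nonsynonymous.
Nonsynonymous differences: 3.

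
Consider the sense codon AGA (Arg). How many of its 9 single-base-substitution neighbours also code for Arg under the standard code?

Position 1: CGA → 1 synonymous.
Position 2: none → 0 synonymous.
Position 3: AGG → 1 synonymous.
Total: 1 + 0 + 1 = 2.

2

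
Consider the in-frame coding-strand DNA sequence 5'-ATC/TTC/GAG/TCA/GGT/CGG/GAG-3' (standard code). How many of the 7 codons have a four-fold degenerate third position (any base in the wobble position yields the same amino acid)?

Codon 1 ATC (Ile): third position 3-fold.
Codon 2 TTC (Phe): third position 2-fold.
Codon 3 GAG (Glu): third position 2-fold.
Codon 4 TCA (Ser): third position 4-fold.
Codon 5 GGT (Gly): third position 4-fold.
Codon 6 CGG (Arg): third position 4-fold.
Codon 7 GAG (Glu): third position 2-fold.
Four-fold degenerate third positions: 3.

3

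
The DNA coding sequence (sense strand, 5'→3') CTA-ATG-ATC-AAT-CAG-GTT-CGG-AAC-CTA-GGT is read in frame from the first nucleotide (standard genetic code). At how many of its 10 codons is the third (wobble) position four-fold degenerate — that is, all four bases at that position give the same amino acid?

5

Codon 1 CTA (Leu): third position 4-fold.
Codon 2 ATG (Met): third position 1-fold.
Codon 3 ATC (Ile): third position 3-fold.
Codon 4 AAT (Asn): third position 2-fold.
Codon 5 CAG (Gln): third position 2-fold.
Codon 6 GTT (Val): third position 4-fold.
Codon 7 CGG (Arg): third position 4-fold.
Codon 8 AAC (Asn): third position 2-fold.
Codon 9 CTA (Leu): third position 4-fold.
Codon 10 GGT (Gly): third position 4-fold.
Four-fold degenerate third positions: 5.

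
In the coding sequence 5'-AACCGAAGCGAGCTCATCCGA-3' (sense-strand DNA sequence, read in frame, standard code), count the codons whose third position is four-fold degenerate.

3

Codon 1 AAC (Asn): third position 2-fold.
Codon 2 CGA (Arg): third position 4-fold.
Codon 3 AGC (Ser): third position 2-fold.
Codon 4 GAG (Glu): third position 2-fold.
Codon 5 CTC (Leu): third position 4-fold.
Codon 6 ATC (Ile): third position 3-fold.
Codon 7 CGA (Arg): third position 4-fold.
Four-fold degenerate third positions: 3.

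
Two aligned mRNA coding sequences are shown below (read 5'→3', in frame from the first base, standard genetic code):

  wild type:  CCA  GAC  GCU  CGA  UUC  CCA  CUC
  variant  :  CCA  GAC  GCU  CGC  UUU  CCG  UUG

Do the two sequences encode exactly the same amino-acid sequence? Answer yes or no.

yes

Codon 1: CCA Pro / CCA Pro — identical.
Codon 2: GAC Asp / GAC Asp — identical.
Codon 3: GCU Ala / GCU Ala — identical.
Codon 4: CGA Arg / CGC Arg — synonymous.
Codon 5: UUC Phe / UUU Phe — synonymous.
Codon 6: CCA Pro / CCG Pro — synonymous.
Codon 7: CUC Leu / UUG Leu — synonymous.
Nonsynonymous differences: 0 → same protein.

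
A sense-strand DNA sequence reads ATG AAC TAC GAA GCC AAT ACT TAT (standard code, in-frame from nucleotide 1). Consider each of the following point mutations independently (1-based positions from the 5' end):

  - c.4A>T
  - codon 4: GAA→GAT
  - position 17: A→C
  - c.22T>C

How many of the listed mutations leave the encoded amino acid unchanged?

0

Codon 2: AAC (Asn) → TAC (Tyr) — missense.
Codon 4: GAA (Glu) → GAT (Asp) — missense.
Codon 6: AAT (Asn) → ACT (Thr) — missense.
Codon 8: TAT (Tyr) → CAT (His) — missense.
Synonymous: 0 of 4.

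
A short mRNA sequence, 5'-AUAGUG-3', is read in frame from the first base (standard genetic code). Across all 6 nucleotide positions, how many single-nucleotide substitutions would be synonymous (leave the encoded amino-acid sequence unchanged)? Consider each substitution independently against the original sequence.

Codon 1 (AUA, Ile): 2 synonymous substitutions.
Codon 2 (GUG, Val): 3 synonymous substitutions.
Total: 2 + 3 = 5.

5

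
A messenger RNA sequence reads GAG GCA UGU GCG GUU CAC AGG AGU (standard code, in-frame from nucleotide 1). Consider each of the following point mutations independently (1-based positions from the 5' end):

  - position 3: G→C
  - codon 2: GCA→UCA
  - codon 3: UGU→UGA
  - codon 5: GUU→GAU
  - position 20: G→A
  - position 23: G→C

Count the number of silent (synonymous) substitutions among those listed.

0

Codon 1: GAG (Glu) → GAC (Asp) — missense.
Codon 2: GCA (Ala) → UCA (Ser) — missense.
Codon 3: UGU (Cys) → UGA (Stop) — nonsense.
Codon 5: GUU (Val) → GAU (Asp) — missense.
Codon 7: AGG (Arg) → AAG (Lys) — missense.
Codon 8: AGU (Ser) → ACU (Thr) — missense.
Synonymous: 0 of 6.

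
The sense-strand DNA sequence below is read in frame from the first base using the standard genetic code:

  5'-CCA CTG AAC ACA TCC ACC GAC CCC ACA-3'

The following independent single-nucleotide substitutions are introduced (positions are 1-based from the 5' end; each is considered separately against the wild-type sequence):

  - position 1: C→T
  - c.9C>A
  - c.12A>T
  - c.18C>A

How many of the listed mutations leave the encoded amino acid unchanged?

2

Codon 1: CCA (Pro) → TCA (Ser) — missense.
Codon 3: AAC (Asn) → AAA (Lys) — missense.
Codon 4: ACA (Thr) → ACT (Thr) — synonymous.
Codon 6: ACC (Thr) → ACA (Thr) — synonymous.
Synonymous: 2 of 4.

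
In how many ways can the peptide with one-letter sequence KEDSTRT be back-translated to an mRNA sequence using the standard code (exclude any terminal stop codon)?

4608

Lys: 2 codons.
Glu: 2 codons.
Asp: 2 codons.
Ser: 6 codons.
Thr: 4 codons.
Arg: 6 codons.
Thr: 4 codons.
2 × 2 × 2 × 6 × 4 × 6 × 4 = 4608.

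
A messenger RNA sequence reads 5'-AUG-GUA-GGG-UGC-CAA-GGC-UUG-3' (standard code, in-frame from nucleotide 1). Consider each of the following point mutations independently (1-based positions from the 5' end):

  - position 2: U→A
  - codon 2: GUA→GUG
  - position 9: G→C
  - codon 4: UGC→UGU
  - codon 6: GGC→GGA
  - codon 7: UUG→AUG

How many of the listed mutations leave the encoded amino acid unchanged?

4

Codon 1: AUG (Met) → AAG (Lys) — missense.
Codon 2: GUA (Val) → GUG (Val) — synonymous.
Codon 3: GGG (Gly) → GGC (Gly) — synonymous.
Codon 4: UGC (Cys) → UGU (Cys) — synonymous.
Codon 6: GGC (Gly) → GGA (Gly) — synonymous.
Codon 7: UUG (Leu) → AUG (Met) — missense.
Synonymous: 4 of 6.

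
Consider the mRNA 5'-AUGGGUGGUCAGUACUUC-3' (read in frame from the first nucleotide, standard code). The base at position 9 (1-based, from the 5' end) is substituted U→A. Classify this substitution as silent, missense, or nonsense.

silent

Position 9 falls in codon 3: GGU → Gly.
After the substitution the codon is GGA → Gly.
Both encode Gly, so the change is synonymous.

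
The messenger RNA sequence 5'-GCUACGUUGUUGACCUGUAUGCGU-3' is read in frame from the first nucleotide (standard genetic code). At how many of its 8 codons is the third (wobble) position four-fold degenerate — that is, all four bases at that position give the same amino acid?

4

Codon 1 GCU (Ala): third position 4-fold.
Codon 2 ACG (Thr): third position 4-fold.
Codon 3 UUG (Leu): third position 2-fold.
Codon 4 UUG (Leu): third position 2-fold.
Codon 5 ACC (Thr): third position 4-fold.
Codon 6 UGU (Cys): third position 2-fold.
Codon 7 AUG (Met): third position 1-fold.
Codon 8 CGU (Arg): third position 4-fold.
Four-fold degenerate third positions: 4.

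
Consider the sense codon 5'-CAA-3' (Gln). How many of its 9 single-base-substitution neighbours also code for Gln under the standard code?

Position 1: none → 0 synonymous.
Position 2: none → 0 synonymous.
Position 3: CAG → 1 synonymous.
Total: 0 + 0 + 1 = 1.

1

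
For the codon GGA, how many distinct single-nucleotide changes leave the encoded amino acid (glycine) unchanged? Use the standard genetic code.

3

Position 1: none → 0 synonymous.
Position 2: none → 0 synonymous.
Position 3: GGU, GGC, GGG → 3 synonymous.
Total: 0 + 0 + 3 = 3.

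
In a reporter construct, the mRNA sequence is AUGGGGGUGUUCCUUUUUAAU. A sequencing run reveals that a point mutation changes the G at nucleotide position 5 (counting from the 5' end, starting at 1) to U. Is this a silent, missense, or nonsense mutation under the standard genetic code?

missense

Position 5 falls in codon 2: GGG → Gly.
After the substitution the codon is GUG → Val.
Gly ≠ Val, so this is a missense mutation.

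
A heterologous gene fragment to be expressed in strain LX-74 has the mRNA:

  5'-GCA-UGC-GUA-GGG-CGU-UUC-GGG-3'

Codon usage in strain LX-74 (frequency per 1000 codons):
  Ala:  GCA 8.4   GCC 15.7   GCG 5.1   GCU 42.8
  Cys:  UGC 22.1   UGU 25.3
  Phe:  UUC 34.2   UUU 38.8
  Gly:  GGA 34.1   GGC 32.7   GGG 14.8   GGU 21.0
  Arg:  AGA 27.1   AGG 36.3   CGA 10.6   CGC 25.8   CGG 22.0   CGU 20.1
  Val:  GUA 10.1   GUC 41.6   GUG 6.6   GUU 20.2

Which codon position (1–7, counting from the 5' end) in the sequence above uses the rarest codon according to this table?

1

Codon 1 GCA (Ala): 8.4 per 1000.
Codon 2 UGC (Cys): 22.1 per 1000.
Codon 3 GUA (Val): 10.1 per 1000.
Codon 4 GGG (Gly): 14.8 per 1000.
Codon 5 CGU (Arg): 20.1 per 1000.
Codon 6 UUC (Phe): 34.2 per 1000.
Codon 7 GGG (Gly): 14.8 per 1000.
Lowest frequency is 8.4 at codon 1.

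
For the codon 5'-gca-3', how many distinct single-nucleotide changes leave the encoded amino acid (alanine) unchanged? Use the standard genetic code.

Position 1: none → 0 synonymous.
Position 2: none → 0 synonymous.
Position 3: GCT, GCC, GCG → 3 synonymous.
Total: 0 + 0 + 3 = 3.

3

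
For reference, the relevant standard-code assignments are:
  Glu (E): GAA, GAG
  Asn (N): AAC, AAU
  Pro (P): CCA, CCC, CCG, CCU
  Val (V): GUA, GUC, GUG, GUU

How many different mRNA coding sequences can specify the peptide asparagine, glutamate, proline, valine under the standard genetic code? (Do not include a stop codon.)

64

Asn: 2 codons.
Glu: 2 codons.
Pro: 4 codons.
Val: 4 codons.
2 × 2 × 4 × 4 = 64.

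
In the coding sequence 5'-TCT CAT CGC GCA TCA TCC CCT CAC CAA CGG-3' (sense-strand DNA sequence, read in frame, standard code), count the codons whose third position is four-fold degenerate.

7

Codon 1 TCT (Ser): third position 4-fold.
Codon 2 CAT (His): third position 2-fold.
Codon 3 CGC (Arg): third position 4-fold.
Codon 4 GCA (Ala): third position 4-fold.
Codon 5 TCA (Ser): third position 4-fold.
Codon 6 TCC (Ser): third position 4-fold.
Codon 7 CCT (Pro): third position 4-fold.
Codon 8 CAC (His): third position 2-fold.
Codon 9 CAA (Gln): third position 2-fold.
Codon 10 CGG (Arg): third position 4-fold.
Four-fold degenerate third positions: 7.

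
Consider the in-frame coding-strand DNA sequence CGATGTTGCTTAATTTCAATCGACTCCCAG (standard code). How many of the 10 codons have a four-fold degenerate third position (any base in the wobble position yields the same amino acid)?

3

Codon 1 CGA (Arg): third position 4-fold.
Codon 2 TGT (Cys): third position 2-fold.
Codon 3 TGC (Cys): third position 2-fold.
Codon 4 TTA (Leu): third position 2-fold.
Codon 5 ATT (Ile): third position 3-fold.
Codon 6 TCA (Ser): third position 4-fold.
Codon 7 ATC (Ile): third position 3-fold.
Codon 8 GAC (Asp): third position 2-fold.
Codon 9 TCC (Ser): third position 4-fold.
Codon 10 CAG (Gln): third position 2-fold.
Four-fold degenerate third positions: 3.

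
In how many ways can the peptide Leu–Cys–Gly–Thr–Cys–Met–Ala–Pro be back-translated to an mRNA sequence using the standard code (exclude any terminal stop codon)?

6144

Leu: 6 codons.
Cys: 2 codons.
Gly: 4 codons.
Thr: 4 codons.
Cys: 2 codons.
Met: 1 codon.
Ala: 4 codons.
Pro: 4 codons.
6 × 2 × 4 × 4 × 2 × 1 × 4 × 4 = 6144.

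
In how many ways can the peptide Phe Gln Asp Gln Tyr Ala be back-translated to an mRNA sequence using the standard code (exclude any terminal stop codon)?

Phe: 2 codons.
Gln: 2 codons.
Asp: 2 codons.
Gln: 2 codons.
Tyr: 2 codons.
Ala: 4 codons.
2 × 2 × 2 × 2 × 2 × 4 = 128.

128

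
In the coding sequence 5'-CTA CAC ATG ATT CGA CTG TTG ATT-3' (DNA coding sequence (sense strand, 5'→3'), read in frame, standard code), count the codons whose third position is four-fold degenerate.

3

Codon 1 CTA (Leu): third position 4-fold.
Codon 2 CAC (His): third position 2-fold.
Codon 3 ATG (Met): third position 1-fold.
Codon 4 ATT (Ile): third position 3-fold.
Codon 5 CGA (Arg): third position 4-fold.
Codon 6 CTG (Leu): third position 4-fold.
Codon 7 TTG (Leu): third position 2-fold.
Codon 8 ATT (Ile): third position 3-fold.
Four-fold degenerate third positions: 3.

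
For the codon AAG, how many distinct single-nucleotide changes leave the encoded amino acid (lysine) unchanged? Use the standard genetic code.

1

Position 1: none → 0 synonymous.
Position 2: none → 0 synonymous.
Position 3: AAA → 1 synonymous.
Total: 0 + 0 + 1 = 1.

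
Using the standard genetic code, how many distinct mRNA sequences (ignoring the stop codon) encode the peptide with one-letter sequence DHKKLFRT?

Asp: 2 codons.
His: 2 codons.
Lys: 2 codons.
Lys: 2 codons.
Leu: 6 codons.
Phe: 2 codons.
Arg: 6 codons.
Thr: 4 codons.
2 × 2 × 2 × 2 × 6 × 2 × 6 × 4 = 4608.

4608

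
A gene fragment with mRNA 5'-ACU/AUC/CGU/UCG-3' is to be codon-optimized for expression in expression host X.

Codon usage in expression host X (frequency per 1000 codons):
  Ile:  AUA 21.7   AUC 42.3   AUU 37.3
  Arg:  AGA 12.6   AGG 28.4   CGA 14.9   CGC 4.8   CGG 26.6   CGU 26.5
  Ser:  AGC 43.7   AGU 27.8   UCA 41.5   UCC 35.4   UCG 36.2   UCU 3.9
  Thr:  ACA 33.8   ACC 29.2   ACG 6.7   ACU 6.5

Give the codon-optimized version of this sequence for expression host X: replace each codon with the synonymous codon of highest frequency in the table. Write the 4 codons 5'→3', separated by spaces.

Codon 1 (Thr): best is ACA at 33.8.
Codon 2 (Ile): best is AUC at 42.3.
Codon 3 (Arg): best is AGG at 28.4.
Codon 4 (Ser): best is AGC at 43.7.

ACA AUC AGG AGC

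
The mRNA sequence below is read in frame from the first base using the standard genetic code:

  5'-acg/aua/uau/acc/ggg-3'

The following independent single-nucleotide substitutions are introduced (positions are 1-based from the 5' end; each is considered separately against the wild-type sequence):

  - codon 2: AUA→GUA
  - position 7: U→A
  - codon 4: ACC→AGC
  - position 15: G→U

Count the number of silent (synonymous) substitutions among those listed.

Codon 2: AUA (Ile) → GUA (Val) — missense.
Codon 3: UAU (Tyr) → AAU (Asn) — missense.
Codon 4: ACC (Thr) → AGC (Ser) — missense.
Codon 5: GGG (Gly) → GGU (Gly) — synonymous.
Synonymous: 1 of 4.

1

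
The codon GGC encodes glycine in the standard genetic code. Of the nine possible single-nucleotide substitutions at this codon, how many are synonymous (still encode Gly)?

3

Position 1: none → 0 synonymous.
Position 2: none → 0 synonymous.
Position 3: GGU, GGA, GGG → 3 synonymous.
Total: 0 + 0 + 3 = 3.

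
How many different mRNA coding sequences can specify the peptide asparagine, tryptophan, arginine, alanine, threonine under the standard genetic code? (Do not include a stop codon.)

192

Asn: 2 codons.
Trp: 1 codon.
Arg: 6 codons.
Ala: 4 codons.
Thr: 4 codons.
2 × 1 × 6 × 4 × 4 = 192.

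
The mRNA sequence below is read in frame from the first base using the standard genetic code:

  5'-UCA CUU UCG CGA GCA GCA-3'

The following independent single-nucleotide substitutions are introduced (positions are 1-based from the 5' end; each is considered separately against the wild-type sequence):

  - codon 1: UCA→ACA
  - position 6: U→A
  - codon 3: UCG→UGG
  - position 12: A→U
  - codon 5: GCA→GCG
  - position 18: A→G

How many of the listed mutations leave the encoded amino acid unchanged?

Codon 1: UCA (Ser) → ACA (Thr) — missense.
Codon 2: CUU (Leu) → CUA (Leu) — synonymous.
Codon 3: UCG (Ser) → UGG (Trp) — missense.
Codon 4: CGA (Arg) → CGU (Arg) — synonymous.
Codon 5: GCA (Ala) → GCG (Ala) — synonymous.
Codon 6: GCA (Ala) → GCG (Ala) — synonymous.
Synonymous: 4 of 6.

4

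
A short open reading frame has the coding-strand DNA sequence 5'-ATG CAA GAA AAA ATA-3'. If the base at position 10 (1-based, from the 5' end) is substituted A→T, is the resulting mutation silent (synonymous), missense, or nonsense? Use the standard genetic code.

nonsense

Position 10 falls in codon 4: AAA → Lys.
After the substitution the codon is TAA → Stop.
The new codon is a stop codon, so this is a nonsense mutation.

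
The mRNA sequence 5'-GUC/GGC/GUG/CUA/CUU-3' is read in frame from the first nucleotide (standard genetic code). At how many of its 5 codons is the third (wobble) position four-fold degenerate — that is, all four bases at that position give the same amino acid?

5

Codon 1 GUC (Val): third position 4-fold.
Codon 2 GGC (Gly): third position 4-fold.
Codon 3 GUG (Val): third position 4-fold.
Codon 4 CUA (Leu): third position 4-fold.
Codon 5 CUU (Leu): third position 4-fold.
Four-fold degenerate third positions: 5.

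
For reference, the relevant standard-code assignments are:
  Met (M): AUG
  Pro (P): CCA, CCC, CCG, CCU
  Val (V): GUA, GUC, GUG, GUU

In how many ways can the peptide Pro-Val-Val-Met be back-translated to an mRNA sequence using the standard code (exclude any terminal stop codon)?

64

Pro: 4 codons.
Val: 4 codons.
Val: 4 codons.
Met: 1 codon.
4 × 4 × 4 × 1 = 64.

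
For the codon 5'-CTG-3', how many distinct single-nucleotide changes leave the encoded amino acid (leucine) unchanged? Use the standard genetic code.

4

Position 1: TTG → 1 synonymous.
Position 2: none → 0 synonymous.
Position 3: CTT, CTC, CTA → 3 synonymous.
Total: 1 + 0 + 3 = 4.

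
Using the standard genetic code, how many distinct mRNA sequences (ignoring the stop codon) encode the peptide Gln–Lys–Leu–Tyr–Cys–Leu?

576

Gln: 2 codons.
Lys: 2 codons.
Leu: 6 codons.
Tyr: 2 codons.
Cys: 2 codons.
Leu: 6 codons.
2 × 2 × 6 × 2 × 2 × 6 = 576.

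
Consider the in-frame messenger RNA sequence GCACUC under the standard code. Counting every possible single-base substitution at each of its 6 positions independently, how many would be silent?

6

Codon 1 (GCA, Ala): 3 synonymous substitutions.
Codon 2 (CUC, Leu): 3 synonymous substitutions.
Total: 3 + 3 = 6.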